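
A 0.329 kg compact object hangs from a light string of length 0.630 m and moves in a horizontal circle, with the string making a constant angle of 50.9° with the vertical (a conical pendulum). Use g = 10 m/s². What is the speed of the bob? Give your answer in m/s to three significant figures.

The radius of the circle is r = L sinθ = 0.630 × sin 50.9° = 0.4889 m.
Horizontally T sinθ = mv²/r and vertically T cosθ = mg, so tanθ = v²/(rg).
v = √(r g tanθ) = √(0.4889 × 10.0 × 1.230) = √6.016 = 2.453 m/s.

2.45 m/s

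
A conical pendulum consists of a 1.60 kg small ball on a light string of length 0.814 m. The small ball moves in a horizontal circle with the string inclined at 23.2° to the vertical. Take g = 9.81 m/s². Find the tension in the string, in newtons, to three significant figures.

17.1 N

Vertically the bob has no acceleration, so T cosθ = mg.
T = mg/cosθ = 1.60 × 9.81 / cos 23.2° = 15.70/0.9191 = 17.08 N.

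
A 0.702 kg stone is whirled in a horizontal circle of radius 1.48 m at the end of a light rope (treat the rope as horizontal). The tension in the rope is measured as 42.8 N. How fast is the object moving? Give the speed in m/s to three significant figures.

T = m v²/r ⇒ v = √(T r / m) = √(42.8 × 1.48 / 0.702) = √90.23 = 9.499 m/s.

9.50 m/s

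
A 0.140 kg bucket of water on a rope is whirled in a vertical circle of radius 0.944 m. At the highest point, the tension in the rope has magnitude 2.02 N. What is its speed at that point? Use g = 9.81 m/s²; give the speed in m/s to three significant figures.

4.78 m/s

At the top, T + mg = mv²/r, so v = √(r(T/m + g)) = √(0.944 × (2.02/0.140 + 9.81)) = √(0.944 × 24.24) = √22.88 = 4.783 m/s.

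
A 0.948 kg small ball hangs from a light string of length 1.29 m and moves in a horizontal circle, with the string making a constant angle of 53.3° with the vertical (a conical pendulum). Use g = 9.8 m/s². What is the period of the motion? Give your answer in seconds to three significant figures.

1.76 s

r = L sinθ = 1.034 m. From T sinθ = mω²r and T cosθ = mg: tanθ = ω²r/g, so ω² = g tanθ / r = g/(L cosθ).
ω = √(g/(L cosθ)) = √(9.8/(1.29 × 0.5976)) = √12.71 = 3.565 rad/s.
Period = 2π/ω = 1.762 s.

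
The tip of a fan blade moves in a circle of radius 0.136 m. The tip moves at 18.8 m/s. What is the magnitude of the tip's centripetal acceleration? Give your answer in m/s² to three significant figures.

a_c = v²/r = (18.80)²/0.136 = 353.4/0.136 = 2599 m/s².

2600 m/s²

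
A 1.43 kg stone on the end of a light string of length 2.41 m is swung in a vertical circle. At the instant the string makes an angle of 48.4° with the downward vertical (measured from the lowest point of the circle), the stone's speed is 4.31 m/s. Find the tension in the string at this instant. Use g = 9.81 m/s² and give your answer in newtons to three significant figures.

20.3 N

Take the radial direction toward the centre of the circle as positive. The component of the weight along the string toward the centre is −mg cos φ (φ measured from the bottom), so Newton's second law along the string gives T − mg cos φ = m v²/r.
cos 48.4° = 0.6639, so T = m(v²/r + g cos φ) = 1.43 × ((4.31)²/2.41 + 9.81 × 0.6639) = 1.43 × (7.708 + (6.513)) = 1.43 × 14.22 = 20.34 N.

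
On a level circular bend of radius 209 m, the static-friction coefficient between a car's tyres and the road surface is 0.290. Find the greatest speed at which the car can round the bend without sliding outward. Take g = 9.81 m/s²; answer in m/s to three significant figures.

24.4 m/s

The only inward force on a level bend is static friction, so at the limit f_s = μ_s N = μ_s m g = m v²/r.
Mass cancels: v_max = √(μ_s g r) = √(0.290 × 9.81 × 209) = √594.6 = 24.38 m/s.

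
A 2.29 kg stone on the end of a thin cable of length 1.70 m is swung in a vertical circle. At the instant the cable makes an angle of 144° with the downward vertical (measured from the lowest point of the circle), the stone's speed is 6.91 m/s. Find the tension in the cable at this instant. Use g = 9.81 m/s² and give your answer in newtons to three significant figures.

Take the radial direction toward the centre of the circle as positive. The component of the weight along the string toward the centre is −mg cos φ (φ measured from the bottom), so Newton's second law along the string gives T − mg cos φ = m v²/r.
cos 144° = -0.8090, so T = m(v²/r + g cos φ) = 2.29 × ((6.91)²/1.70 + 9.81 × -0.8090) = 2.29 × (28.09 + (-7.936)) = 2.29 × 20.15 = 46.15 N.

46.1 N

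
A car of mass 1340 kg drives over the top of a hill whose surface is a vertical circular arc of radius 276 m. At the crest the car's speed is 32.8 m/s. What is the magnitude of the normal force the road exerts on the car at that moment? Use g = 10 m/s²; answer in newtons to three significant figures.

8180 N

At the crest the centripetal acceleration points downward (toward the centre of the arc), so mg − N = mv²/r.
N = m(g − v²/r) = 1340 × (10.0 − (32.8)²/276) = 1340 × (10.0 − 3.898) = 1340 × 6.102 = 8177 N.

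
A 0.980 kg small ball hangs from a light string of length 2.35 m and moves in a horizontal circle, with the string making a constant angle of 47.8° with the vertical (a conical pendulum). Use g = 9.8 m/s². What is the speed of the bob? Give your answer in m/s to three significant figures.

4.34 m/s

The radius of the circle is r = L sinθ = 2.35 × sin 47.8° = 1.741 m.
Horizontally T sinθ = mv²/r and vertically T cosθ = mg, so tanθ = v²/(rg).
v = √(r g tanθ) = √(1.741 × 9.8 × 1.103) = √18.82 = 4.338 m/s.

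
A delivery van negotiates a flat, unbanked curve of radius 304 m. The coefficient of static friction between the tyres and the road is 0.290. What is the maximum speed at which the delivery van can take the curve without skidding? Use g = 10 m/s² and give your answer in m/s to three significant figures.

On a flat curve, static friction is the only horizontal force, so it must supply the full centripetal force: μ_s m g = m v²/r.
Mass cancels: v_max = √(μ_s g r) = √(0.290 × 10.0 × 304) = √881.6 = 29.69 m/s.

29.7 m/s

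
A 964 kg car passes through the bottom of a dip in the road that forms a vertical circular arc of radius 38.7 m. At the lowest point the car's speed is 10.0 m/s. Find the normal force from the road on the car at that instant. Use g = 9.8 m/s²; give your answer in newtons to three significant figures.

At the lowest point, N points up (toward the centre) and the weight mg points down (away from the centre), so the net inward force is N − mg = mv²/r.
N = m(v²/r + g) = 964 × ((10.0)²/38.7 + 9.8) = 964 × (2.584 + 9.8) = 964 × 12.38 = 11940 N.

11900 N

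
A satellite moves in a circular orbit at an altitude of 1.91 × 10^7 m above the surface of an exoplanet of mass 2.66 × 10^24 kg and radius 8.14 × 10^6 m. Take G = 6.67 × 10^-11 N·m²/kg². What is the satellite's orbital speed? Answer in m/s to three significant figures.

Orbital radius r = R + h = 8.14 × 10^6 + 1.91 × 10^7 = 2.724 × 10^7 m.
Gravity supplies the centripetal force: G M m / r² = m v² / r, so v = √(GM/r).
v = √(6.67 × 10^-11 × 2.66 × 10^24 / 2.724 × 10^7) = √(6.513 × 10^6) = 2552 m/s.

2550 m/s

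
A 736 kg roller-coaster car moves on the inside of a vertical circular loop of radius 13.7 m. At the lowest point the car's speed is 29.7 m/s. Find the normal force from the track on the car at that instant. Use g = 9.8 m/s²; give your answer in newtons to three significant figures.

54600 N

At the lowest point, N points up (toward the centre) and the weight mg points down (away from the centre), so the net inward force is N − mg = mv²/r.
N = m(v²/r + g) = 736 × ((29.7)²/13.7 + 9.8) = 736 × (64.39 + 9.8) = 736 × 74.19 = 54600 N.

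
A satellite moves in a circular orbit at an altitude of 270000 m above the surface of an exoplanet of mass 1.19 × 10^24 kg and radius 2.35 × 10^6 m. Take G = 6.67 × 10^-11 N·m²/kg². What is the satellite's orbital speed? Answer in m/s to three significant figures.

Orbital radius r = R + h = 2.35 × 10^6 + 270000 = 2.620 × 10^6 m.
Gravity supplies the centripetal force: G M m / r² = m v² / r, so v = √(GM/r).
v = √(6.67 × 10^-11 × 1.19 × 10^24 / 2.620 × 10^6) = √(3.030 × 10^7) = 5504 m/s.

5500 m/s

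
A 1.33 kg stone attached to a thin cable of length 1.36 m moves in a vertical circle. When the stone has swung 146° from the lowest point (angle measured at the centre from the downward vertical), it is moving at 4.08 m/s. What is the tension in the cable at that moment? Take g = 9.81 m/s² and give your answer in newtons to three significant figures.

Take the radial direction toward the centre of the circle as positive. The component of the weight along the string toward the centre is −mg cos φ (φ measured from the bottom), so Newton's second law along the string gives T − mg cos φ = m v²/r.
cos 146° = -0.8290, so T = m(v²/r + g cos φ) = 1.33 × ((4.08)²/1.36 + 9.81 × -0.8290) = 1.33 × (12.24 + (-8.133)) = 1.33 × 4.107 = 5.462 N.

5.46 N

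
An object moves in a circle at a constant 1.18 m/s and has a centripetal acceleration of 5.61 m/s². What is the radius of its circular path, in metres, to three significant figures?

0.248 m

a_c = v²/r ⇒ r = v²/a_c = (1.18)²/5.61 = 1.392/5.61 = 0.2482 m.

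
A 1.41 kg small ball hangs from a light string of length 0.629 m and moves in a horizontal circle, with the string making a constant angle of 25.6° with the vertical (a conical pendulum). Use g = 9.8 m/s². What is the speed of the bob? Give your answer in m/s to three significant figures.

The radius of the circle is r = L sinθ = 0.629 × sin 25.6° = 0.2718 m.
Horizontally T sinθ = mv²/r and vertically T cosθ = mg, so tanθ = v²/(rg).
v = √(r g tanθ) = √(0.2718 × 9.8 × 0.4791) = √1.276 = 1.130 m/s.

1.13 m/s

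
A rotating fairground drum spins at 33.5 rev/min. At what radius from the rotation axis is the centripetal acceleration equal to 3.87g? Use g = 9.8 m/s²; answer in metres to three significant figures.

ω = 33.5 rev/min × 2π/60 = 3.508 rad/s.
a_c = ω²r = 3.87g ⇒ r = 3.87 × 9.8 / (3.508)² = 37.93/12.31 = 3.082 m.

3.08 m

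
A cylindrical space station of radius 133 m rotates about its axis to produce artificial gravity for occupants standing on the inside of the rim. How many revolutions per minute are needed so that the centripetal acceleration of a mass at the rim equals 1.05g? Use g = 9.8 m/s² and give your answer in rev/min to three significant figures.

2.66 rev/min

Require ω²r = 1.05g, so ω = √(1.05 × 9.8/133) = 0.2782 rad/s.
In rev/min: ω × 60/(2π) = 0.2782 × 60/(2π) = 2.656 rev/min.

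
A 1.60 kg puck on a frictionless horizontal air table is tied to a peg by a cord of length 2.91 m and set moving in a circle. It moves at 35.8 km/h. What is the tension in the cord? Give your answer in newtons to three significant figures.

v = 35.8 km/h = 35.8/3.6 = 9.944 m/s.
The tension is the only horizontal force, so it supplies the full centripetal force: T = m v²/r = 1.60 × (9.944)²/2.91 = 1.60 × 98.89/2.91 = 54.37 N.

54.4 N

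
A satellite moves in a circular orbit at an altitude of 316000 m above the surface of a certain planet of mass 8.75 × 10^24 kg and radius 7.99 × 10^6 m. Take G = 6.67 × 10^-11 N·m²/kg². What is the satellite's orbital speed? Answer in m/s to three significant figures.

8380 m/s

Orbital radius r = R + h = 7.99 × 10^6 + 316000 = 8.306 × 10^6 m.
Gravity supplies the centripetal force: G M m / r² = m v² / r, so v = √(GM/r).
v = √(6.67 × 10^-11 × 8.75 × 10^24 / 8.306 × 10^6) = √(7.027 × 10^7) = 8382 m/s.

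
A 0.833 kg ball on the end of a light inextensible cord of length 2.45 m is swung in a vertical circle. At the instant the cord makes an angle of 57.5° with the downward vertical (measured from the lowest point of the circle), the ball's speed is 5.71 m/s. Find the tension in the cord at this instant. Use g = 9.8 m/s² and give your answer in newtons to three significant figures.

Take the radial direction toward the centre of the circle as positive. The component of the weight along the string toward the centre is −mg cos φ (φ measured from the bottom), so Newton's second law along the string gives T − mg cos φ = m v²/r.
cos 57.5° = 0.5373, so T = m(v²/r + g cos φ) = 0.833 × ((5.71)²/2.45 + 9.8 × 0.5373) = 0.833 × (13.31 + (5.266)) = 0.833 × 18.57 = 15.47 N.

15.5 N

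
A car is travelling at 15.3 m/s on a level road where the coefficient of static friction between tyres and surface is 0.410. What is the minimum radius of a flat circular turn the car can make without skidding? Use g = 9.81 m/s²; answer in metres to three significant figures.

58.2 m

At the limit, μ_s m g = m v²/r, so r_min = v²/(μ_s g) = (15.3)²/(0.410 × 9.81) = 234.1/4.022 = 58.20 m.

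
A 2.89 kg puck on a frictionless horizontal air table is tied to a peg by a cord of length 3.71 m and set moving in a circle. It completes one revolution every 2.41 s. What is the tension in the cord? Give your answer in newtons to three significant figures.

v = 2πr/T = 2π × 3.71/2.41 = 9.672 m/s.
The tension is the only horizontal force, so it supplies the full centripetal force: T = m v²/r = 2.89 × (9.672)²/3.71 = 2.89 × 93.56/3.71 = 72.88 N.

72.9 N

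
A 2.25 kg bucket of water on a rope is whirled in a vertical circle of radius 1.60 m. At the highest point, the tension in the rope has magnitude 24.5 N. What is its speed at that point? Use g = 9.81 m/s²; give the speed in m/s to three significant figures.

At the top, T + mg = mv²/r, so v = √(r(T/m + g)) = √(1.60 × (24.5/2.25 + 9.81)) = √(1.60 × 20.70) = √33.12 = 5.755 m/s.

5.75 m/s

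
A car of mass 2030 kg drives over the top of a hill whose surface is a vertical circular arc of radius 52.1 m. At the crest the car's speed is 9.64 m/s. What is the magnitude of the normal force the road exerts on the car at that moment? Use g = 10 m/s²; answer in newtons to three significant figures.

16700 N

At the crest the centripetal acceleration points downward (toward the centre of the arc), so mg − N = mv²/r.
N = m(g − v²/r) = 2030 × (10.0 − (9.64)²/52.1) = 2030 × (10.0 − 1.784) = 2030 × 8.216 = 16680 N.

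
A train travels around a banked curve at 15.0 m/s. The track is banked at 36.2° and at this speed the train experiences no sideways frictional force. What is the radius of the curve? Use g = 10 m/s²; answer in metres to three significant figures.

30.7 m

Frictionless banking: tanθ = v²/(rg), so r = v²/(g tanθ).
r = (15.0)²/(10.0 × tan 36.2°) = 225.0/(10.0 × 0.7319) = 225.0/7.319 = 30.74 m.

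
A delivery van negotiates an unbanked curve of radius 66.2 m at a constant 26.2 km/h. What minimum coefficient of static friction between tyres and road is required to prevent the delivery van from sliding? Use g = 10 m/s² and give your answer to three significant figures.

0.0800

v = 26.2/3.6 = 7.278 m/s.
Friction provides the centripetal force: μ_s m g = m v²/r, so μ_s = v²/(g r) = (7.278)²/(10.0 × 66.2) = 52.97/662.0 = 0.08001.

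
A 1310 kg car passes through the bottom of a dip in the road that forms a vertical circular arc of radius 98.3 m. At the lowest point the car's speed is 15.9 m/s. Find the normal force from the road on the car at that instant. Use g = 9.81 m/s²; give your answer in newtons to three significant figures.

At the lowest point, N points up (toward the centre) and the weight mg points down (away from the centre), so the net inward force is N − mg = mv²/r.
N = m(v²/r + g) = 1310 × ((15.9)²/98.3 + 9.81) = 1310 × (2.572 + 9.81) = 1310 × 12.38 = 16220 N.

16200 N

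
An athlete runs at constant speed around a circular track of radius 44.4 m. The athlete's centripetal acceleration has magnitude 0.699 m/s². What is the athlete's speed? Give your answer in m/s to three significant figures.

5.57 m/s

a_c = v²/r ⇒ v = √(a_c · r) = √(0.699 × 44.4) = √31.04 = 5.571 m/s.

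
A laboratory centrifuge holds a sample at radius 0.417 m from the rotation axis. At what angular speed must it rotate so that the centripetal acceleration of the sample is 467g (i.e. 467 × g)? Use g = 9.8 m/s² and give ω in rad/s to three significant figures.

Centripetal acceleration a_c = ω²r. Setting ω²r = 467g:
ω = √(467g / r) = √(467 × 9.8 / 0.417) = √10980 = 104.8 rad/s.

105 rad/s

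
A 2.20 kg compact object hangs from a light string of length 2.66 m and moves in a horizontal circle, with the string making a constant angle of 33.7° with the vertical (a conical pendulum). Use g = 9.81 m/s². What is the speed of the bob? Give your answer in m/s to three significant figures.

3.11 m/s

The radius of the circle is r = L sinθ = 2.66 × sin 33.7° = 1.476 m.
Horizontally T sinθ = mv²/r and vertically T cosθ = mg, so tanθ = v²/(rg).
v = √(r g tanθ) = √(1.476 × 9.81 × 0.6669) = √9.656 = 3.107 m/s.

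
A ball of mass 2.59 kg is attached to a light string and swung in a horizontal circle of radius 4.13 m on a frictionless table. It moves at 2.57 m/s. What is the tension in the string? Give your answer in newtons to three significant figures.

The tension is the only horizontal force, so it supplies the full centripetal force: T = m v²/r = 2.59 × (2.570)²/4.13 = 2.59 × 6.605/4.13 = 4.142 N.

4.14 N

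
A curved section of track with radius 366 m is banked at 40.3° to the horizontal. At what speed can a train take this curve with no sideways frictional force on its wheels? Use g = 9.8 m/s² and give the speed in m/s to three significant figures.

55.2 m/s

On a frictionless banked curve, N sinθ = mv²/r and N cosθ = mg, so tanθ = v²/(rg).
v = √(r g tanθ) = √(366 × 9.8 × tan 40.3°) = √(366 × 9.8 × 0.8481) = √3042 = 55.15 m/s.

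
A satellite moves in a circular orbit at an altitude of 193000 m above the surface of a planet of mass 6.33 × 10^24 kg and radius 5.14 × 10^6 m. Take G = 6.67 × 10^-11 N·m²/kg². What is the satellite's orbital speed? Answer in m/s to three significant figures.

Orbital radius r = R + h = 5.14 × 10^6 + 193000 = 5.333 × 10^6 m.
Gravity supplies the centripetal force: G M m / r² = m v² / r, so v = √(GM/r).
v = √(6.67 × 10^-11 × 6.33 × 10^24 / 5.333 × 10^6) = √(7.917 × 10^7) = 8898 m/s.

8900 m/s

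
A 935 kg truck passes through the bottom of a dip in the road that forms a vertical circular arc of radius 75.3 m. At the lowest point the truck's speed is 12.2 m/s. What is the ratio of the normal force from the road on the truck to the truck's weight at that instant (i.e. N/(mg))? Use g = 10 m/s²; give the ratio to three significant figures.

At the bottom, N − mg = mv²/r, so N = m(v²/r + g) and N/(mg) = v²/(rg) + 1 = (12.2)²/(75.3 × 10.0) + 1 = 0.1977 + 1 = 1.198.

1.20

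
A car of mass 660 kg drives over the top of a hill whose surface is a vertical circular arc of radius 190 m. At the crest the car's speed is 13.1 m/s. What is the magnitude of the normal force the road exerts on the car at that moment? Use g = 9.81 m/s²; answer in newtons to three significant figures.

At the crest the centripetal acceleration points downward (toward the centre of the arc), so mg − N = mv²/r.
N = m(g − v²/r) = 660 × (9.81 − (13.1)²/190) = 660 × (9.81 − 0.9032) = 660 × 8.907 = 5878 N.

5880 N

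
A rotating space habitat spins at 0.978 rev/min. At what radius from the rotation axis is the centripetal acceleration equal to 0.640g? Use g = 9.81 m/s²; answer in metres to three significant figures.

599 m

ω = 0.978 rev/min × 2π/60 = 0.1024 rad/s.
a_c = ω²r = 0.640g ⇒ r = 0.640 × 9.81 / (0.1024)² = 6.278/0.01049 = 598.6 m.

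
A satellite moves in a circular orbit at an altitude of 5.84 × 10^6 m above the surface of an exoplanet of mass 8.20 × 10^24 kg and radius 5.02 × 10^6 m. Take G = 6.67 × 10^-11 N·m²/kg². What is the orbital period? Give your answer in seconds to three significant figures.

r = R + h = 5.02 × 10^6 + 5.84 × 10^6 = 1.086 × 10^7 m. Gravity provides the centripetal force: G M m / r² = m v² / r ⇒ v = √(GM/r) = 7097 m/s.
T = 2πr/v = 2π × 1.086 × 10^7 / 7097 = 9615 s.

9620 s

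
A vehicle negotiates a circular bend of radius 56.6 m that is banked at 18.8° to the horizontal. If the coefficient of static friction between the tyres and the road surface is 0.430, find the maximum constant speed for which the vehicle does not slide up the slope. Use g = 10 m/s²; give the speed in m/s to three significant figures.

22.6 m/s

At the maximum speed, friction acts down the slope at its limiting value f = μN. Radially (horizontal, toward centre): N sinθ + μN cosθ = mv²/r. Vertically: N cosθ − μN sinθ = mg.
Dividing: v² = r g (sinθ + μcosθ)/(cosθ − μsinθ).
sinθ + μcosθ = 0.3223 + 0.430×0.9466 = 0.7293; cosθ − μsinθ = 0.9466 − 0.430×0.3223 = 0.8081.
v² = 56.6 × 10.0 × 0.7293/0.8081 = 510.8 m²/s², so v = 22.60 m/s.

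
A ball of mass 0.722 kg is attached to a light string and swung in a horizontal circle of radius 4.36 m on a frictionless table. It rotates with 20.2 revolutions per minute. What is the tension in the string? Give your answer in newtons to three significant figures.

ω = 20.2 rev/min × 2π/60 = 2.115 rad/s, so v = ωr = 2.115 × 4.36 = 9.223 m/s.
The tension is the only horizontal force, so it supplies the full centripetal force: T = m v²/r = 0.722 × (9.223)²/4.36 = 0.722 × 85.06/4.36 = 14.09 N.

14.1 N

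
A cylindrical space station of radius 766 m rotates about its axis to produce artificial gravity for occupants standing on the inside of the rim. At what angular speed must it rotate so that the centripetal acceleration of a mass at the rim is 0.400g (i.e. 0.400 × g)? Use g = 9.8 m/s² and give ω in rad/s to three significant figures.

Centripetal acceleration a_c = ω²r. Setting ω²r = 0.400g:
ω = √(0.400g / r) = √(0.400 × 9.8 / 766) = √0.005117 = 0.07154 rad/s.

0.0715 rad/s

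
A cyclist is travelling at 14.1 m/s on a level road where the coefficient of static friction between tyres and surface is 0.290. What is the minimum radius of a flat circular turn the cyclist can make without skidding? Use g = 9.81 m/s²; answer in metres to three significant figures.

At the limit, μ_s m g = m v²/r, so r_min = v²/(μ_s g) = (14.1)²/(0.290 × 9.81) = 198.8/2.845 = 69.88 m.

69.9 m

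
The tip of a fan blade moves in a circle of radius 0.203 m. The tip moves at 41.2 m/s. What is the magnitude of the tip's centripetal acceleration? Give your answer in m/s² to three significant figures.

8360 m/s²

a_c = v²/r = (41.20)²/0.203 = 1697/0.203 = 8362 m/s².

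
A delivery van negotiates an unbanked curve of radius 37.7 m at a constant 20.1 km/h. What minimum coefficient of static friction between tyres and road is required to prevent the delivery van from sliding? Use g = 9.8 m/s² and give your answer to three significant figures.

v = 20.1/3.6 = 5.583 m/s.
Friction provides the centripetal force: μ_s m g = m v²/r, so μ_s = v²/(g r) = (5.583)²/(9.8 × 37.7) = 31.17/369.5 = 0.08438.

0.0844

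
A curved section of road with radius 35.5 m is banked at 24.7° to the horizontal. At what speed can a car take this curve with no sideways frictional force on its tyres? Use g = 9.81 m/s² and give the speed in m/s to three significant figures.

12.7 m/s

On a frictionless banked curve, N sinθ = mv²/r and N cosθ = mg, so tanθ = v²/(rg).
v = √(r g tanθ) = √(35.5 × 9.81 × tan 24.7°) = √(35.5 × 9.81 × 0.4599) = √160.2 = 12.66 m/s.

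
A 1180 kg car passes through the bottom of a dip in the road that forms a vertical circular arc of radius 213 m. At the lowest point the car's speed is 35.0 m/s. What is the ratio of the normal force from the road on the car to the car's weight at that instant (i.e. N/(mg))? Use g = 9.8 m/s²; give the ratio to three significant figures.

At the bottom, N − mg = mv²/r, so N = m(v²/r + g) and N/(mg) = v²/(rg) + 1 = (35.0)²/(213 × 9.8) + 1 = 0.5869 + 1 = 1.587.

1.59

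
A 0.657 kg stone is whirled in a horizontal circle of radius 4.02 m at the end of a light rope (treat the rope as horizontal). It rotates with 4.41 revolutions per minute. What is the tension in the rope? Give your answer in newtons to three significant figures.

ω = 4.41 rev/min × 2π/60 = 0.4618 rad/s, so v = ωr = 0.4618 × 4.02 = 1.856 m/s.
The tension is the only horizontal force, so it supplies the full centripetal force: T = m v²/r = 0.657 × (1.856)²/4.02 = 0.657 × 3.447/4.02 = 0.5633 N.

0.563 N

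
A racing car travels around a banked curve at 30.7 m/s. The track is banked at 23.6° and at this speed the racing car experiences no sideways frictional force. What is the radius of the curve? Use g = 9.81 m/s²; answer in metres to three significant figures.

220 m

Frictionless banking: tanθ = v²/(rg), so r = v²/(g tanθ).
r = (30.7)²/(9.81 × tan 23.6°) = 942.5/(9.81 × 0.4369) = 942.5/4.286 = 219.9 m.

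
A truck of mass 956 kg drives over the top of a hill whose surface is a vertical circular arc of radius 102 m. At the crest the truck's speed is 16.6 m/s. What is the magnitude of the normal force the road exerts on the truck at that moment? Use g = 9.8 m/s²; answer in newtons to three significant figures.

6790 N

At the crest the centripetal acceleration points downward (toward the centre of the arc), so mg − N = mv²/r.
N = m(g − v²/r) = 956 × (9.8 − (16.6)²/102) = 956 × (9.8 − 2.702) = 956 × 7.098 = 6786 N.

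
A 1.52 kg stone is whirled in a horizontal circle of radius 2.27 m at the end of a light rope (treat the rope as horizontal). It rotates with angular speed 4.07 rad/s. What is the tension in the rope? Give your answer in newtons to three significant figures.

v = ωr = 4.07 × 2.27 = 9.239 m/s.
The tension is the only horizontal force, so it supplies the full centripetal force: T = m v²/r = 1.52 × (9.239)²/2.27 = 1.52 × 85.36/2.27 = 57.16 N.

57.2 N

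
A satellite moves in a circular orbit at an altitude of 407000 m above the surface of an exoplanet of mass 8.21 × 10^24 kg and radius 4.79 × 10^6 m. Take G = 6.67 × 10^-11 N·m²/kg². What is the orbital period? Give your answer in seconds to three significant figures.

r = R + h = 4.79 × 10^6 + 407000 = 5.197 × 10^6 m. Gravity provides the centripetal force: G M m / r² = m v² / r ⇒ v = √(GM/r) = 10260 m/s.
T = 2πr/v = 2π × 5.197 × 10^6 / 10260 = 3181 s.

3180 s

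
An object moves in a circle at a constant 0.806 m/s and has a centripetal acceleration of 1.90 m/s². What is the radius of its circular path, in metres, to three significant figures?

a_c = v²/r ⇒ r = v²/a_c = (0.806)²/1.90 = 0.6496/1.90 = 0.3419 m.

0.342 m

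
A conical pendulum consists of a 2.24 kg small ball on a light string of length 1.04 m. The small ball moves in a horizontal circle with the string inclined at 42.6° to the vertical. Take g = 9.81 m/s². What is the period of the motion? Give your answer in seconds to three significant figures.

r = L sinθ = 0.7040 m. From T sinθ = mω²r and T cosθ = mg: tanθ = ω²r/g, so ω² = g tanθ / r = g/(L cosθ).
ω = √(g/(L cosθ)) = √(9.81/(1.04 × 0.7361)) = √12.81 = 3.580 rad/s.
Period = 2π/ω = 1.755 s.

1.76 s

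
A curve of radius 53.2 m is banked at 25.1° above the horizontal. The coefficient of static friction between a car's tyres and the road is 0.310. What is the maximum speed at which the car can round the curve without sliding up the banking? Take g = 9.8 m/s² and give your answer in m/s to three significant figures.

21.8 m/s

At the maximum speed, friction acts down the slope at its limiting value f = μN. Radially (horizontal, toward centre): N sinθ + μN cosθ = mv²/r. Vertically: N cosθ − μN sinθ = mg.
Dividing: v² = r g (sinθ + μcosθ)/(cosθ − μsinθ).
sinθ + μcosθ = 0.4242 + 0.310×0.9056 = 0.7049; cosθ − μsinθ = 0.9056 − 0.310×0.4242 = 0.7741.
v² = 53.2 × 9.8 × 0.7049/0.7741 = 474.8 m²/s², so v = 21.79 m/s.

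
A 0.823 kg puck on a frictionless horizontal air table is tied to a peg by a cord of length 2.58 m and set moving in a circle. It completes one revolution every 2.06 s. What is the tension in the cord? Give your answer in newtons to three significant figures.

v = 2πr/T = 2π × 2.58/2.06 = 7.869 m/s.
The tension is the only horizontal force, so it supplies the full centripetal force: T = m v²/r = 0.823 × (7.869)²/2.58 = 0.823 × 61.92/2.58 = 19.75 N.

19.8 N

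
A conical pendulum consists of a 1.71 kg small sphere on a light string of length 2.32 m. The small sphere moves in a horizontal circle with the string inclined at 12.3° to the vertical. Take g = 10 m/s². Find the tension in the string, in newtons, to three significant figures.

Vertically the bob has no acceleration, so T cosθ = mg.
T = mg/cosθ = 1.71 × 10.0 / cos 12.3° = 17.10/0.9770 = 17.50 N.

17.5 N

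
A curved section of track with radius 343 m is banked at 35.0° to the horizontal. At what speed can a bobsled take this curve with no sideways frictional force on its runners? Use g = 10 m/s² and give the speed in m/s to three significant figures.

On a frictionless banked curve, N sinθ = mv²/r and N cosθ = mg, so tanθ = v²/(rg).
v = √(r g tanθ) = √(343 × 10.0 × tan 35.0°) = √(343 × 10.0 × 0.7002) = √2402 = 49.01 m/s.

49.0 m/s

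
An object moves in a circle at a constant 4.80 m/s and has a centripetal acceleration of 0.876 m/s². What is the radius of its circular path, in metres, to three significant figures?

26.3 m

a_c = v²/r ⇒ r = v²/a_c = (4.80)²/0.876 = 23.04/0.876 = 26.30 m.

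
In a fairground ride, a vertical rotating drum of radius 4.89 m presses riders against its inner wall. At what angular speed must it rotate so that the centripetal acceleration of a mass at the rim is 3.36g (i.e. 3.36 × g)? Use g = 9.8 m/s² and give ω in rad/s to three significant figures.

Centripetal acceleration a_c = ω²r. Setting ω²r = 3.36g:
ω = √(3.36g / r) = √(3.36 × 9.8 / 4.89) = √6.734 = 2.595 rad/s.

2.59 rad/s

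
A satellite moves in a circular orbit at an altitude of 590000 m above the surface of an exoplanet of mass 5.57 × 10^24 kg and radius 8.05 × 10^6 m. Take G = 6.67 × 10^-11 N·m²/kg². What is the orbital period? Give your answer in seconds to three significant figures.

8280 s

r = R + h = 8.05 × 10^6 + 590000 = 8.640 × 10^6 m. Gravity provides the centripetal force: G M m / r² = m v² / r ⇒ v = √(GM/r) = 6557 m/s.
T = 2πr/v = 2π × 8.640 × 10^6 / 6557 = 8279 s.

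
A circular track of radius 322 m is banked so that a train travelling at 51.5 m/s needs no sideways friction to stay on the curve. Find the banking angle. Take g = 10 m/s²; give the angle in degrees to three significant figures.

For a frictionless banked turn: horizontally N sinθ = mv²/r and vertically N cosθ = mg.
Dividing: tanθ = v²/(r g) = (51.5)²/(322 × 10.0) = 2652/3220 = 0.8237.
θ = arctan(0.8237) = 39.48°.

39.5°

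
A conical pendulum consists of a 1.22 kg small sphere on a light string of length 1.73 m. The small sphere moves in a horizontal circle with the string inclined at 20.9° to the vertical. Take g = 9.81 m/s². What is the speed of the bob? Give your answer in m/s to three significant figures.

1.52 m/s

The radius of the circle is r = L sinθ = 1.73 × sin 20.9° = 0.6172 m.
Horizontally T sinθ = mv²/r and vertically T cosθ = mg, so tanθ = v²/(rg).
v = √(r g tanθ) = √(0.6172 × 9.81 × 0.3819) = √2.312 = 1.520 m/s.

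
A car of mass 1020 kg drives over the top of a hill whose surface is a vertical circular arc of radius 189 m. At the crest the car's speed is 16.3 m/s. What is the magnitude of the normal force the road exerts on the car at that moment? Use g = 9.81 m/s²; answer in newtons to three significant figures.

At the crest the centripetal acceleration points downward (toward the centre of the arc), so mg − N = mv²/r.
N = m(g − v²/r) = 1020 × (9.81 − (16.3)²/189) = 1020 × (9.81 − 1.406) = 1020 × 8.404 = 8572 N.

8570 N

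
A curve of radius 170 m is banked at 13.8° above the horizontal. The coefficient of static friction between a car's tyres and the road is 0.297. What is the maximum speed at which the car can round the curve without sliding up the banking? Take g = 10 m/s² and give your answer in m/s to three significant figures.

At the maximum speed, friction acts down the slope at its limiting value f = μN. Radially (horizontal, toward centre): N sinθ + μN cosθ = mv²/r. Vertically: N cosθ − μN sinθ = mg.
Dividing: v² = r g (sinθ + μcosθ)/(cosθ − μsinθ).
sinθ + μcosθ = 0.2385 + 0.297×0.9711 = 0.5270; cosθ − μsinθ = 0.9711 − 0.297×0.2385 = 0.9003.
v² = 170 × 10.0 × 0.5270/0.9003 = 995.0 m²/s², so v = 31.54 m/s.

31.5 m/s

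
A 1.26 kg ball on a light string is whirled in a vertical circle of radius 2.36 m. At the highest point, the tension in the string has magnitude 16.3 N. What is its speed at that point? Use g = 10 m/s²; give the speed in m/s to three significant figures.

7.36 m/s

At the top, T + mg = mv²/r, so v = √(r(T/m + g)) = √(2.36 × (16.3/1.26 + 10.0)) = √(2.36 × 22.94) = √54.13 = 7.357 m/s.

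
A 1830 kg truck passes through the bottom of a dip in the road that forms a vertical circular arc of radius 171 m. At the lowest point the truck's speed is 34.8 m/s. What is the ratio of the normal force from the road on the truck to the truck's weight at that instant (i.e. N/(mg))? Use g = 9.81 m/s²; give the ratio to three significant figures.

At the bottom, N − mg = mv²/r, so N = m(v²/r + g) and N/(mg) = v²/(rg) + 1 = (34.8)²/(171 × 9.81) + 1 = 0.7219 + 1 = 1.722.

1.72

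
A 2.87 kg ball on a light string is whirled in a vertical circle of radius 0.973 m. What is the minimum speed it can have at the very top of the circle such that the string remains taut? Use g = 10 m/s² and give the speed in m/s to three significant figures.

At the highest point the centre is directly below, so both the weight and T act inward: T + mg = mv²/r.
At minimum speed T → 0, so mg = mv_min²/r ⇒ v_min = √(g r) = √(10.0 × 0.973) = 3.119 m/s.

3.12 m/s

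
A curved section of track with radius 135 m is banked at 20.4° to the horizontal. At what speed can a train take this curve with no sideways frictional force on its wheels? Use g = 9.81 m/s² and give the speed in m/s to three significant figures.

On a frictionless banked curve, N sinθ = mv²/r and N cosθ = mg, so tanθ = v²/(rg).
v = √(r g tanθ) = √(135 × 9.81 × tan 20.4°) = √(135 × 9.81 × 0.3719) = √492.5 = 22.19 m/s.

22.2 m/s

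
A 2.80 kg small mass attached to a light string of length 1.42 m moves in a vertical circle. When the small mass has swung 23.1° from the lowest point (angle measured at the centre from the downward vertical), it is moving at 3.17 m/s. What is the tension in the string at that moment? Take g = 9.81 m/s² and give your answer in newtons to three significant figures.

Take the radial direction toward the centre of the circle as positive. The component of the weight along the string toward the centre is −mg cos φ (φ measured from the bottom), so Newton's second law along the string gives T − mg cos φ = m v²/r.
cos 23.1° = 0.9198, so T = m(v²/r + g cos φ) = 2.80 × ((3.17)²/1.42 + 9.81 × 0.9198) = 2.80 × (7.077 + (9.023)) = 2.80 × 16.10 = 45.08 N.

45.1 N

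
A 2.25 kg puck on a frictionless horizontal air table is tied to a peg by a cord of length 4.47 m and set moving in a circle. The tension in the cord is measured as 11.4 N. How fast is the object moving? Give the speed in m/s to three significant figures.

4.76 m/s

T = m v²/r ⇒ v = √(T r / m) = √(11.4 × 4.47 / 2.25) = √22.65 = 4.759 m/s.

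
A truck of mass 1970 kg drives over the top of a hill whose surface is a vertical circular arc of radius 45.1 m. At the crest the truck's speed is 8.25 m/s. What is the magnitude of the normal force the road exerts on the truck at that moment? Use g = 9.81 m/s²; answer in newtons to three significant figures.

16400 N

At the crest the centripetal acceleration points downward (toward the centre of the arc), so mg − N = mv²/r.
N = m(g − v²/r) = 1970 × (9.81 − (8.25)²/45.1) = 1970 × (9.81 − 1.509) = 1970 × 8.301 = 16350 N.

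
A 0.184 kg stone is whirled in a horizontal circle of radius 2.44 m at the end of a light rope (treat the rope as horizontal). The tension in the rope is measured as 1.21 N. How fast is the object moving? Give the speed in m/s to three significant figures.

T = m v²/r ⇒ v = √(T r / m) = √(1.21 × 2.44 / 0.184) = √16.05 = 4.006 m/s.

4.01 m/s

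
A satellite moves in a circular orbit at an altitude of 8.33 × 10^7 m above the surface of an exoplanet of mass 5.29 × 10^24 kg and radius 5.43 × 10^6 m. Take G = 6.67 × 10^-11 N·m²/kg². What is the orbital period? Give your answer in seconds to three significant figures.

r = R + h = 5.43 × 10^6 + 8.33 × 10^7 = 8.873 × 10^7 m. Gravity provides the centripetal force: G M m / r² = m v² / r ⇒ v = √(GM/r) = 1994 m/s.
T = 2πr/v = 2π × 8.873 × 10^7 / 1994 = 279600 s.

280000 s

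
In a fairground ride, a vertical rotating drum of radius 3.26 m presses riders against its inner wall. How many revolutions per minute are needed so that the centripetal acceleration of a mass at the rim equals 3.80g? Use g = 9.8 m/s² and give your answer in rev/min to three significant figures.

32.3 rev/min

Require ω²r = 3.80g, so ω = √(3.80 × 9.8/3.26) = 3.380 rad/s.
In rev/min: ω × 60/(2π) = 3.380 × 60/(2π) = 32.28 rev/min.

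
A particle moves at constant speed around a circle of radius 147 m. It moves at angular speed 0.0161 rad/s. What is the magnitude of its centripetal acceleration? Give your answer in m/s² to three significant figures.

0.0381 m/s²

v = ωr = 0.0161 × 147 = 2.367 m/s.
a_c = v²/r = (2.367)²/147 = 5.601/147 = 0.03810 m/s².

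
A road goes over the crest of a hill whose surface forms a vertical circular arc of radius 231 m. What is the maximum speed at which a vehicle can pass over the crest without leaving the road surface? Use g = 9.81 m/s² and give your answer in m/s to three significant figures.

47.6 m/s

At the crest the centre of the circle is below the vehicle, so the net downward (centripetal) force is mg − N = mv²/r.
The vehicle leaves the road when N → 0, giving v_max = √(g r) = √(9.81 × 231) = 47.60 m/s.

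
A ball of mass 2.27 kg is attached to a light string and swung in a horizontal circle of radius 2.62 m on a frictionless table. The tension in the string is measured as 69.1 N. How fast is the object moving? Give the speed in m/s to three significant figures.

T = m v²/r ⇒ v = √(T r / m) = √(69.1 × 2.62 / 2.27) = √79.75 = 8.931 m/s.

8.93 m/s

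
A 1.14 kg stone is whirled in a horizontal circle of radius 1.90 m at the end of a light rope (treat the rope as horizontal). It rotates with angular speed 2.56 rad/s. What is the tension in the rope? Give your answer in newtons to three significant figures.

v = ωr = 2.56 × 1.90 = 4.864 m/s.
The tension is the only horizontal force, so it supplies the full centripetal force: T = m v²/r = 1.14 × (4.864)²/1.90 = 1.14 × 23.66/1.90 = 14.20 N.

14.2 N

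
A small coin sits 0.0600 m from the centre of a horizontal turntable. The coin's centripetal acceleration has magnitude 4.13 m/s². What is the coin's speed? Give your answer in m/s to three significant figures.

0.498 m/s

a_c = v²/r ⇒ v = √(a_c · r) = √(4.13 × 0.0600) = √0.2478 = 0.4978 m/s.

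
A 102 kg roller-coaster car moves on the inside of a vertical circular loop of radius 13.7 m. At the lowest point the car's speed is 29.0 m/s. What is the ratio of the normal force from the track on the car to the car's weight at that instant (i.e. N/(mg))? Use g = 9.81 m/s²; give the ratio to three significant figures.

At the bottom, N − mg = mv²/r, so N = m(v²/r + g) and N/(mg) = v²/(rg) + 1 = (29.0)²/(13.7 × 9.81) + 1 = 6.258 + 1 = 7.258.

7.26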